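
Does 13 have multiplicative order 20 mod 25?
Powers of 13 mod 25: 13^1≡13, 13^2≡19, 13^3≡22, 13^4≡11, 13^5≡18, 13^6≡9, 13^7≡17, 13^8≡21, 13^9≡23, 13^10≡24, 13^11≡12, 13^12≡6, 13^13≡3, 13^14≡14, 13^15≡7, 13^16≡16, 13^17≡8, 13^18≡4, 13^19≡2, 13^20≡1. First k with 13^k≡1 is k=20. Yes, ord_25(13) = 20.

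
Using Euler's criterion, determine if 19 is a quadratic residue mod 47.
By Euler's criterion: 19^{23} ≡ 46 mod 47. Since this equals -1 (≡ 46), 19 is not a QR.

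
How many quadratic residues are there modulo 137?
For prime 137, there are (p-1)/2 = (137-1)/2 = 68 quadratic residues (excluding 0).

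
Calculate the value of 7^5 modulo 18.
By repeated squaring mod 18: 7^{1}≡7, 7^{2}≡13, 7^{4}≡7. Then 7^{5} = 7^{4+1} ≡ 7 × 7 ≡ 13 mod 18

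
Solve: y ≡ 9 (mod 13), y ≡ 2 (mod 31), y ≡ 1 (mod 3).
M = 13 × 31 × 3 = 1209. M₁ = 93, y₁ ≡ 7 (mod 13). M₂ = 39, y₂ ≡ 4 (mod 31). M₃ = 403, y₃ ≡ 1 (mod 3). y = 9×93×7 + 2×39×4 + 1×403×1 ≡ 529 (mod 1209)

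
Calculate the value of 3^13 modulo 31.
By repeated squaring (mod 31): 3^{1}≡3, 3^{2}≡9, 3^{4}≡19, 3^{8}≡20. Then 3^{13} = 3^{8+4+1} ≡ 20 × 19 × 3 ≡ 24 (mod 31)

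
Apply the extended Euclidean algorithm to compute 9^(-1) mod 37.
Extended GCD: 9(-4) + 37(1) = 1. So 9^(-1) ≡ -4 ≡ 33 (mod 37). Verify: 9 × 33 = 297 ≡ 1 (mod 37)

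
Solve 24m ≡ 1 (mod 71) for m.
Since 71 is prime, by Fermat 24^(-1) ≡ 24^{69} ≡ 3 (mod 71). Verify: 24 × 3 = 72 ≡ 1 (mod 71)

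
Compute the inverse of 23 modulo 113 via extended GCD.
Extended GCD: 23(-54) + 113(11) = 1. So 23^(-1) ≡ -54 ≡ 59 mod 113. Verify: 23 × 59 = 1357 ≡ 1 mod 113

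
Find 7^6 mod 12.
By repeated squaring mod 12: 7^{1}≡7, 7^{2}≡1, 7^{4}≡1. Then 7^{6} = 7^{4+2} ≡ 1 × 1 ≡ 1 mod 12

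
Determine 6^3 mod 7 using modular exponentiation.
6^{3} = 216 ≡ 6 mod 7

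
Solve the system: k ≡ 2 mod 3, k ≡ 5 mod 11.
M = 3 × 11 = 33. M₁ = 11, y₁ ≡ 2 mod 3. M₂ = 3, y₂ ≡ 4 mod 11. k = 2×11×2 + 5×3×4 ≡ 5 mod 33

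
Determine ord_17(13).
Powers of 13 mod 17: 13^1≡13, 13^2≡16, 13^3≡4, 13^4≡1. So the order of 13 is 4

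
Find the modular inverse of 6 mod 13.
Since 13 is prime, by Fermat 6^(-1) ≡ 6^{11} ≡ 11 (mod 13). Verify: 6 × 11 = 66 ≡ 1 (mod 13)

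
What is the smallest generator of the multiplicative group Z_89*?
g = 3. Powers: [3, 9, 27, 81, 65, 17, 51, 64, 14, 42, ...] generates all 88 non-zero residues.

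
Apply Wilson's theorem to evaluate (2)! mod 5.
(4)! = (2)! × (3) × (4) ≡ -1 mod 5. So (2)! ≡ -1 × [(4)(3)]^(-1) ≡ 2 mod 5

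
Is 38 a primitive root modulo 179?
ord_179(38) divides 178. For each prime q|178: 38^{89}≡178, 38^{2}≡12, none ≡ 1. So 38 has order 178 and is a primitive root mod 179.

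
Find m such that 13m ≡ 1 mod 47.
Since 47 is prime, by Fermat 13^(-1) ≡ 13^{45} ≡ 29 mod 47. Verify: 13 × 29 = 377 ≡ 1 mod 47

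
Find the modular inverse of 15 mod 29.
Since 29 is prime, by Fermat 15^(-1) ≡ 15^{27} ≡ 2 mod 29. Verify: 15 × 2 = 30 ≡ 1 mod 29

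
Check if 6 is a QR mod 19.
By Euler's criterion: 6^{9} ≡ 1 mod 19. Since this equals 1, 6 is a QR.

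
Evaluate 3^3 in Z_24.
3^{3} = 27 ≡ 3 mod 24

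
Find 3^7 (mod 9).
By repeated squaring (mod 9): 3^{1}≡3, 3^{2}≡0, 3^{4}≡0. Then 3^{7} = 3^{4+2+1} ≡ 0 × 0 × 3 ≡ 0 (mod 9)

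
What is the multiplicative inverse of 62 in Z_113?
Since 113 is prime, by Fermat 62^(-1) ≡ 62^{111} ≡ 31 mod 113. Verify: 62 × 31 = 1922 ≡ 1 mod 113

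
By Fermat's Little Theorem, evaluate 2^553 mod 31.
By Fermat: 2^{30} ≡ 1 (mod 31). 553 ≡ 13 (mod 30). So 2^{553} ≡ 2^{13} ≡ 8 (mod 31)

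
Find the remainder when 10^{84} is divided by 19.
By Fermat: 10^{18} ≡ 1 mod 19. 84 = 4×18 + 12. So 10^{84} ≡ 10^{12} ≡ 7 mod 19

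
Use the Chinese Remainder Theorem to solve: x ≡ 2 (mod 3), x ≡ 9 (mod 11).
M = 3 × 11 = 33. M₁ = 11, y₁ ≡ 2 (mod 3). M₂ = 3, y₂ ≡ 4 (mod 11). x = 2×11×2 + 9×3×4 ≡ 20 (mod 33)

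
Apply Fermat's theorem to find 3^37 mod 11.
By Fermat: 3^{10} ≡ 1 mod 11. 37 = 3×10 + 7. So 3^{37} ≡ 3^{7} ≡ 9 mod 11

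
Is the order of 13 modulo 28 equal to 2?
Powers of 13 mod 28: 13^1≡13, 13^2≡1. First k with 13^k≡1 is k=2. Yes, ord_28(13) = 2.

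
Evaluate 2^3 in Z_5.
2^{3} = 8 ≡ 3 (mod 5)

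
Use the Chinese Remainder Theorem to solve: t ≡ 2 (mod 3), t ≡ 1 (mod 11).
M = 3 × 11 = 33. M₁ = 11, y₁ ≡ 2 (mod 3). M₂ = 3, y₂ ≡ 4 (mod 11). t = 2×11×2 + 1×3×4 ≡ 23 (mod 33)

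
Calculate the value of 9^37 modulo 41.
By repeated squaring mod 41: 9^{1}≡9, 9^{2}≡40, 9^{4}≡1, 9^{8}≡1, 9^{16}≡1, 9^{32}≡1. Then 9^{37} = 9^{32+4+1} ≡ 1 × 1 × 9 ≡ 9 mod 41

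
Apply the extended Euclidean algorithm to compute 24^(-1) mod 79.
Extended GCD: 24(-23) + 79(7) = 1. So 24^(-1) ≡ -23 ≡ 56 mod 79. Verify: 24 × 56 = 1344 ≡ 1 mod 79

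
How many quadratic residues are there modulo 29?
For prime 29, there are (p-1)/2 = (29-1)/2 = 14 quadratic residues (excluding 0).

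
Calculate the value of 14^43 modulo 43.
Using Fermat: 14^{42} ≡ 1 (mod 43). 43 ≡ 1 (mod 42). So 14^{43} ≡ 14^{1} ≡ 14 (mod 43)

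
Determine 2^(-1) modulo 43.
Since 43 is prime, by Fermat 2^(-1) ≡ 2^{41} ≡ 22 mod 43. Verify: 2 × 22 = 44 ≡ 1 mod 43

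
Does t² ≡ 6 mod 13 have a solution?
By Euler's criterion: 6^{6} ≡ 12 mod 13. Since this equals -1 (≡ 12), 6 is not a QR.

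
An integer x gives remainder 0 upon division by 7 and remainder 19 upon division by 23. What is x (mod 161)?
M = 7 × 23 = 161. M₁ = 23, y₁ ≡ 4 (mod 7). M₂ = 7, y₂ ≡ 10 (mod 23). x = 0×23×4 + 19×7×10 ≡ 42 (mod 161)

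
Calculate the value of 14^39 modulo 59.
By repeated squaring mod 59: 14^{1}≡14, 14^{2}≡19, 14^{4}≡7, 14^{8}≡49, 14^{16}≡41, 14^{32}≡29. Then 14^{39} = 14^{32+4+2+1} ≡ 29 × 7 × 19 × 14 ≡ 13 mod 59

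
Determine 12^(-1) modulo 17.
Since 17 is prime, by Fermat 12^(-1) ≡ 12^{15} ≡ 10 (mod 17). Verify: 12 × 10 = 120 ≡ 1 (mod 17)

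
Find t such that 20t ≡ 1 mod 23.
Since 23 is prime, by Fermat 20^(-1) ≡ 20^{21} ≡ 15 mod 23. Verify: 20 × 15 = 300 ≡ 1 mod 23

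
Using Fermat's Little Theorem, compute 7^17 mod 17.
By Fermat: 7^{16} ≡ 1 mod 17. So 7^{17} = 7^{16} · 7^{1} ≡ 7^{1} ≡ 7 mod 17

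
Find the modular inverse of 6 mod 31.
Since 31 is prime, by Fermat 6^(-1) ≡ 6^{29} ≡ 26 mod 31. Verify: 6 × 26 = 156 ≡ 1 mod 31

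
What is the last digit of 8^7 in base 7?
Using Fermat: 8^{6} ≡ 1 (mod 7). 7 ≡ 1 (mod 6). So 8^{7} ≡ 8^{1} ≡ 1 (mod 7)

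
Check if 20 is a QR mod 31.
By Euler's criterion: 20^{15} ≡ 1 (mod 31). Since this equals 1, 20 is a QR.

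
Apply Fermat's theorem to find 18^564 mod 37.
By Fermat: 18^{36} ≡ 1 mod 37. 564 ≡ 24 mod 36. So 18^{564} ≡ 18^{24} ≡ 26 mod 37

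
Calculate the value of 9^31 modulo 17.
Using Fermat: 9^{16} ≡ 1 mod 17. 31 ≡ 15 mod 16. So 9^{31} ≡ 9^{15} ≡ 2 mod 17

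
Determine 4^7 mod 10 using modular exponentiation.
By repeated squaring (mod 10): 4^{1}≡4, 4^{2}≡6, 4^{4}≡6. Then 4^{7} = 4^{4+2+1} ≡ 6 × 6 × 4 ≡ 4 (mod 10)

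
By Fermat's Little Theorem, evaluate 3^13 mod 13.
By Fermat: 3^{12} ≡ 1 mod 13. So 3^{13} = 3^{12} · 3^{1} ≡ 3^{1} ≡ 3 mod 13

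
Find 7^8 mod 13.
By repeated squaring mod 13: 7^{1}≡7, 7^{2}≡10, 7^{4}≡9, 7^{8}≡3. So 7^{8} ≡ 3 mod 13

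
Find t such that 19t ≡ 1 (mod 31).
Since 31 is prime, by Fermat 19^(-1) ≡ 19^{29} ≡ 18 (mod 31). Verify: 19 × 18 = 342 ≡ 1 (mod 31)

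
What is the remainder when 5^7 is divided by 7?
Using Fermat: 5^{6} ≡ 1 mod 7. 7 ≡ 1 mod 6. So 5^{7} ≡ 5^{1} ≡ 5 mod 7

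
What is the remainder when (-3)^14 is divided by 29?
By repeated squaring mod 29: (-3)^{1}≡26, (-3)^{2}≡9, (-3)^{4}≡23, (-3)^{8}≡7. Then (-3)^{14} = (-3)^{8+4+2} ≡ 7 × 23 × 9 ≡ 28 mod 29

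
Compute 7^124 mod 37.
Using Fermat: 7^{36} ≡ 1 mod 37. 124 ≡ 16 mod 36. So 7^{124} ≡ 7^{16} ≡ 34 mod 37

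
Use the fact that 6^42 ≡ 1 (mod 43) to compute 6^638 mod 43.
By Fermat: 6^{42} ≡ 1 (mod 43). 638 ≡ 8 (mod 42). So 6^{638} ≡ 6^{8} ≡ 36 (mod 43)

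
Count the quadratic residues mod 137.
Exactly half the non-zero residues mod a prime are QRs: (137-1)/2 = 68.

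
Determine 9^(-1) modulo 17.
Since 17 is prime, by Fermat 9^(-1) ≡ 9^{15} ≡ 2 mod 17. Verify: 9 × 2 = 18 ≡ 1 mod 17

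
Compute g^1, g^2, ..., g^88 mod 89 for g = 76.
76^1, 76^2, ..., 76^{88} mod 89: [76, 80, 28, 81, 15, 72, 43, 64, 58, 47, 12, 22, 70, 69, 82, 2, 63, 71, 56, 73, 30, 55, 86, 39, 27, 5, 24, 44, 51, 49, 75, 4, 37, 53, 23, 57, 60, 21, 83, 78, 54, 10, 48, 88, 13, 9, 61, 8, 74, 17, 46, 25, 31, 42, 77, 67, 19, 20, 7, 87, 26, 18, 33, 16, 59, 34, 3, 50, 62, 84, 65, 45, 38, 40, 14, 85, 52, 36, 66, 32, 29, 68, 6, 11, 35, 79, 41, 1]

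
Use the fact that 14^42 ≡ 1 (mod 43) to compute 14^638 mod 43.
By Fermat: 14^{42} ≡ 1 (mod 43). 638 ≡ 8 (mod 42). So 14^{638} ≡ 14^{8} ≡ 31 (mod 43)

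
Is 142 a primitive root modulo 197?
142^{49} ≡ 1 mod 197 and 49 < 196, so ord_197(142) = 49 ≠ 196 and 142 is not a primitive root.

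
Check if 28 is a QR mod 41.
By Euler's criterion: 28^{20} ≡ 40 (mod 41). Since this equals -1 (≡ 40), 28 is not a QR.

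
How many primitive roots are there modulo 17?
There are φ(17-1) = φ(16) = 8 primitive roots modulo 17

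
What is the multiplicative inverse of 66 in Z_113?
Since 113 is prime, by Fermat 66^(-1) ≡ 66^{111} ≡ 12 (mod 113). Verify: 66 × 12 = 792 ≡ 1 (mod 113)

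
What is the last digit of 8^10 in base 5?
Using Fermat: 8^{4} ≡ 1 (mod 5). 10 ≡ 2 (mod 4). So 8^{10} ≡ 8^{2} ≡ 4 (mod 5)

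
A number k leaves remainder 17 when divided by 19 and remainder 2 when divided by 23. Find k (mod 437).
M = 19 × 23 = 437. M₁ = 23, y₁ ≡ 5 (mod 19). M₂ = 19, y₂ ≡ 17 (mod 23). k = 17×23×5 + 2×19×17 ≡ 416 (mod 437)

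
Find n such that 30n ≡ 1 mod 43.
Since 43 is prime, by Fermat 30^(-1) ≡ 30^{41} ≡ 33 mod 43. Verify: 30 × 33 = 990 ≡ 1 mod 43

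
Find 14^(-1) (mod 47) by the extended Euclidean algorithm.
Extended GCD: 14(-10) + 47(3) = 1. So 14^(-1) ≡ -10 ≡ 37 (mod 47). Verify: 14 × 37 = 518 ≡ 1 (mod 47)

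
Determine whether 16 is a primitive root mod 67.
16^{33} ≡ 1 (mod 67) and 33 < 66, so ord_67(16) = 33 ≠ 66 and 16 is not a primitive root.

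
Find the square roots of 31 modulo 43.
The square roots of 31 mod 43 are 17 and 26. Verify: 17² = 289 ≡ 31 (mod 43)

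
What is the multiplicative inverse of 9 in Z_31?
Since 31 is prime, by Fermat 9^(-1) ≡ 9^{29} ≡ 7 mod 31. Verify: 9 × 7 = 63 ≡ 1 mod 31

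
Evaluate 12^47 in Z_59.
By repeated squaring mod 59: 12^{1}≡12, 12^{2}≡26, 12^{4}≡27, 12^{8}≡21, 12^{16}≡28, 12^{32}≡17. Then 12^{47} = 12^{32+8+4+2+1} ≡ 17 × 21 × 27 × 26 × 12 ≡ 20 mod 59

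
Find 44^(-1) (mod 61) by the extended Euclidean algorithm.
Extended GCD: 44(-18) + 61(13) = 1. So 44^(-1) ≡ -18 ≡ 43 (mod 61). Verify: 44 × 43 = 1892 ≡ 1 (mod 61)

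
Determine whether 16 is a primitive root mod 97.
16^{12} ≡ 1 (mod 97) and 12 < 96, so ord_97(16) = 12 ≠ 96 and 16 is not a primitive root.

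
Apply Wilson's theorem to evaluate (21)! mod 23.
(22)! = (21)! × (22) ≡ -1 mod 23. So (21)! ≡ -1 × (22)^(-1) ≡ (-1)×(-1) = 1 mod 23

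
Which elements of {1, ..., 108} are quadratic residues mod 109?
QRs mod 109: {1, 3, 4, 5, 7, 9, 12, 15, 16, 20, 21, 22, 25, 26, 27, 28, 29, 31, 34, 35, 36, 38, 43, 45, 46, 48, 49, 60, 61, 63, 64, 66, 71, 73, 74, 75, 78, 80, 81, 82, 83, 84, 87, 88, 89, 93, 94, 97, 100, 102, 104, 105, 106, 108}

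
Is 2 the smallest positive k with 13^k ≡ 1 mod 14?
Powers of 13 mod 14: 13^1≡13, 13^2≡1. First k with 13^k≡1 is k=2. Yes, ord_14(13) = 2.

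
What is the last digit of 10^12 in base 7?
Using Fermat: 10^{6} ≡ 1 mod 7. 12 ≡ 0 mod 6. So 10^{12} ≡ 10^{0} ≡ 1 mod 7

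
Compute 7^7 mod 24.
By repeated squaring (mod 24): 7^{1}≡7, 7^{2}≡1, 7^{4}≡1. Then 7^{7} = 7^{4+2+1} ≡ 1 × 1 × 7 ≡ 7 (mod 24)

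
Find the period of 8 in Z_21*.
Powers of 8 mod 21: 8^1≡8, 8^2≡1. So the order of 8 is 2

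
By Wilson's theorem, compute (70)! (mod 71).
By Wilson's theorem, (70)! ≡ -1 ≡ 70 (mod 71)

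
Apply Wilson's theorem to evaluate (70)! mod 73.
(72)! = (70)! × (71) × (72) ≡ -1 mod 73. So (70)! ≡ -1 × [(72)(71)]^(-1) ≡ 36 mod 73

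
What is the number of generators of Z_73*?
A prime p has φ(p-1) primitive roots; here φ(72) = 24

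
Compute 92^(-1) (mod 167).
Since 167 is prime, by Fermat 92^(-1) ≡ 92^{165} ≡ 118 (mod 167). Verify: 92 × 118 = 10856 ≡ 1 (mod 167)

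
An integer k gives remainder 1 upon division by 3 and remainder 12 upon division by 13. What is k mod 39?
M = 3 × 13 = 39. M₁ = 13, y₁ ≡ 1 mod 3. M₂ = 3, y₂ ≡ 9 mod 13. k = 1×13×1 + 12×3×9 ≡ 25 mod 39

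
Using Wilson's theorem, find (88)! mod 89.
By Wilson's theorem, (88)! ≡ -1 ≡ 88 (mod 89)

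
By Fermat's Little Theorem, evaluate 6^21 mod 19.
By Fermat: 6^{18} ≡ 1 mod 19. So 6^{21} = 6^{18} · 6^{3} ≡ 6^{3} ≡ 7 mod 19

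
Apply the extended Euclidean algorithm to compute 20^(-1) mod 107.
Extended GCD: 20(-16) + 107(3) = 1. So 20^(-1) ≡ -16 ≡ 91 (mod 107). Verify: 20 × 91 = 1820 ≡ 1 (mod 107)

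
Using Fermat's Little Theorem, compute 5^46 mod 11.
By Fermat: 5^{10} ≡ 1 (mod 11). 46 = 4×10 + 6. So 5^{46} ≡ 5^{6} ≡ 5 (mod 11)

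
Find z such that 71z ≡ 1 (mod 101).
Since 101 is prime, by Fermat 71^(-1) ≡ 71^{99} ≡ 37 (mod 101). Verify: 71 × 37 = 2627 ≡ 1 (mod 101)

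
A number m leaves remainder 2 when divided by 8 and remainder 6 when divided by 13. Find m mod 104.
M = 8 × 13 = 104. M₁ = 13, y₁ ≡ 5 mod 8. M₂ = 8, y₂ ≡ 5 mod 13. m = 2×13×5 + 6×8×5 ≡ 58 mod 104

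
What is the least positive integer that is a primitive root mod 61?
g = 2. For each prime q|60: 2^{30}≡60, 2^{20}≡47, 2^{12}≡9, none ≡ 1, so ord_61(2) = 60 and 2 is a primitive root.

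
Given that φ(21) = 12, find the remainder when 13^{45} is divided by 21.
By Euler: 13^{12} ≡ 1 (mod 21) since gcd(13, 21) = 1. 45 = 3×12 + 9. So 13^{45} ≡ 13^{9} ≡ 13 (mod 21)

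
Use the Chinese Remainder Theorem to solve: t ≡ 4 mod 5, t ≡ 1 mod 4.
M = 5 × 4 = 20. M₁ = 4, y₁ ≡ 4 mod 5. M₂ = 5, y₂ ≡ 1 mod 4. t = 4×4×4 + 1×5×1 ≡ 9 mod 20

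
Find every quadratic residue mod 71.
Quadratic residues modulo 71: {1, 2, 3, 4, 5, 6, 8, 9, 10, 12, 15, 16, 18, 19, 20, 24, 25, 27, 29, 30, 32, 36, 37, 38, 40, 43, 45, 48, 49, 50, 54, 57, 58, 60, 64}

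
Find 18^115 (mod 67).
Using Fermat: 18^{66} ≡ 1 (mod 67). 115 ≡ 49 (mod 66). So 18^{115} ≡ 18^{49} ≡ 48 (mod 67)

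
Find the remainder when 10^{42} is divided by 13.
By Fermat: 10^{12} ≡ 1 mod 13. 42 = 3×12 + 6. So 10^{42} ≡ 10^{6} ≡ 1 mod 13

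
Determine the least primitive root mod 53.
g = 2. For each prime q|52: 2^{26}≡52, 2^{4}≡16, none ≡ 1, so ord_53(2) = 52 and 2 is a primitive root.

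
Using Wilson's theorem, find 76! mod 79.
(78)! = (76)! × (77) × (78) ≡ -1 (mod 79). So (76)! ≡ -1 × [(78)(77)]^(-1) ≡ 39 (mod 79)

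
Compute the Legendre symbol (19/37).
(19/37) = 19^{18} mod 37 = -1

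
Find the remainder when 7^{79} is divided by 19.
By Fermat: 7^{18} ≡ 1 mod 19. 79 = 4×18 + 7. So 7^{79} ≡ 7^{7} ≡ 7 mod 19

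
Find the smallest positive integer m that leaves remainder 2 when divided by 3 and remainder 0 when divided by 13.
M = 3 × 13 = 39. M₁ = 13, y₁ ≡ 1 mod 3. M₂ = 3, y₂ ≡ 9 mod 13. m = 2×13×1 + 0×3×9 ≡ 26 mod 39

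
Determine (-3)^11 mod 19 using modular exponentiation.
By repeated squaring (mod 19): (-3)^{1}≡16, (-3)^{2}≡9, (-3)^{4}≡5, (-3)^{8}≡6. Then (-3)^{11} = (-3)^{8+2+1} ≡ 6 × 9 × 16 ≡ 9 (mod 19)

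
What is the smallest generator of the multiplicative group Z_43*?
g = 3. Powers: [3, 9, 27, 38, 28, 41, 37, 25, 32, 10, ...] generates all 42 non-zero residues.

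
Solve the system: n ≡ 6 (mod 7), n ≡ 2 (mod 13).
M = 7 × 13 = 91. M₁ = 13, y₁ ≡ 6 (mod 7). M₂ = 7, y₂ ≡ 2 (mod 13). n = 6×13×6 + 2×7×2 ≡ 41 (mod 91)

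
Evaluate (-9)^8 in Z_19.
By repeated squaring mod 19: (-9)^{1}≡10, (-9)^{2}≡5, (-9)^{4}≡6, (-9)^{8}≡17. So (-9)^{8} ≡ 17 mod 19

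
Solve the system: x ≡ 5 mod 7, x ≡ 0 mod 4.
M = 7 × 4 = 28. M₁ = 4, y₁ ≡ 2 mod 7. M₂ = 7, y₂ ≡ 3 mod 4. x = 5×4×2 + 0×7×3 ≡ 12 mod 28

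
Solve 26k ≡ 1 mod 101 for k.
Since 101 is prime, by Fermat 26^(-1) ≡ 26^{99} ≡ 35 mod 101. Verify: 26 × 35 = 910 ≡ 1 mod 101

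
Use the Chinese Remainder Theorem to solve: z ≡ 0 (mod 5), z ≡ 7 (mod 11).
M = 5 × 11 = 55. M₁ = 11, y₁ ≡ 1 (mod 5). M₂ = 5, y₂ ≡ 9 (mod 11). z = 0×11×1 + 7×5×9 ≡ 40 (mod 55)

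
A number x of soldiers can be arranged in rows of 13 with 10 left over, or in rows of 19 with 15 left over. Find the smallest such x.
M = 13 × 19 = 247. M₁ = 19, y₁ ≡ 11 (mod 13). M₂ = 13, y₂ ≡ 3 (mod 19). x = 10×19×11 + 15×13×3 ≡ 205 (mod 247)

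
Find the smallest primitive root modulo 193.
g = 5. Powers: [5, 25, 125, 46, 37, 185, 153, 186, 158, 18, ...] generates all 192 non-zero residues.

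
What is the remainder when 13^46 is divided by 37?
Using Fermat: 13^{36} ≡ 1 (mod 37). 46 ≡ 10 (mod 36). So 13^{46} ≡ 13^{10} ≡ 4 (mod 37)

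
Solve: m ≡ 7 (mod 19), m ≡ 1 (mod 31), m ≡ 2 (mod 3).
M = 19 × 31 × 3 = 1767. M₁ = 93, y₁ ≡ 9 (mod 19). M₂ = 57, y₂ ≡ 6 (mod 31). M₃ = 589, y₃ ≡ 1 (mod 3). m = 7×93×9 + 1×57×6 + 2×589×1 ≡ 311 (mod 1767)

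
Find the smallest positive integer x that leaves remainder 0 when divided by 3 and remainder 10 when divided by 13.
M = 3 × 13 = 39. M₁ = 13, y₁ ≡ 1 (mod 3). M₂ = 3, y₂ ≡ 9 (mod 13). x = 0×13×1 + 10×3×9 ≡ 36 (mod 39)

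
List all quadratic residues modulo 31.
QRs mod 31: {1, 2, 4, 5, 7, 8, 9, 10, 14, 16, 18, 19, 20, 25, 28}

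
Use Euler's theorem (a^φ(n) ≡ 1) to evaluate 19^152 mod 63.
By Euler: 19^{36} ≡ 1 (mod 63) since gcd(19, 63) = 1. 152 = 4×36 + 8. So 19^{152} ≡ 19^{8} ≡ 46 (mod 63)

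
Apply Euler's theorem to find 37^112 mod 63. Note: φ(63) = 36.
By Euler: 37^{36} ≡ 1 mod 63 since gcd(37, 63) = 1. 112 = 3×36 + 4. So 37^{112} ≡ 37^{4} ≡ 37 mod 63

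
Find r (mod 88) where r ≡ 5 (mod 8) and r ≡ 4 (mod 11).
M = 8 × 11 = 88. M₁ = 11, y₁ ≡ 3 (mod 8). M₂ = 8, y₂ ≡ 7 (mod 11). r = 5×11×3 + 4×8×7 ≡ 37 (mod 88)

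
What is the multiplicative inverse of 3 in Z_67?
Since 67 is prime, by Fermat 3^(-1) ≡ 3^{65} ≡ 45 (mod 67). Verify: 3 × 45 = 135 ≡ 1 (mod 67)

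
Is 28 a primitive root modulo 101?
ord_101(28) divides 100. For each prime q|100: 28^{50}≡100, 28^{20}≡95, none ≡ 1. So 28 has order 100 and is a primitive root mod 101.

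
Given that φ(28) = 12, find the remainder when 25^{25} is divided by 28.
By Euler: 25^{12} ≡ 1 mod 28 since gcd(25, 28) = 1. 25 = 2×12 + 1. So 25^{25} ≡ 25^{1} ≡ 25 mod 28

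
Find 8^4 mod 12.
8^{4} = 4096 ≡ 4 mod 12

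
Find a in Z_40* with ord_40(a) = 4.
3 has order 4 mod 40 since 3^{4} ≡ 1 mod 40 and no smaller power works.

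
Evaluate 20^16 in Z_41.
By repeated squaring (mod 41): 20^{1}≡20, 20^{2}≡31, 20^{4}≡18, 20^{8}≡37, 20^{16}≡16. So 20^{16} ≡ 16 (mod 41)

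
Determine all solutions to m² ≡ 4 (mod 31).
The square roots of 4 mod 31 are 2 and 29. Verify: 2² = 4 ≡ 4 (mod 31)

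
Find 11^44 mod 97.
By repeated squaring mod 97: 11^{1}≡11, 11^{2}≡24, 11^{4}≡91, 11^{8}≡36, 11^{16}≡35, 11^{32}≡61. Then 11^{44} = 11^{32+8+4} ≡ 61 × 36 × 91 ≡ 16 mod 97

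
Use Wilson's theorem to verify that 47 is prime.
(46)! mod 47 = 46. Since this equals -1 mod 47, Wilson confirms 47 is prime.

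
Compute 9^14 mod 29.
By repeated squaring (mod 29): 9^{1}≡9, 9^{2}≡23, 9^{4}≡7, 9^{8}≡20. Then 9^{14} = 9^{8+4+2} ≡ 20 × 7 × 23 ≡ 1 (mod 29)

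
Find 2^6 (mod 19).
By repeated squaring (mod 19): 2^{1}≡2, 2^{2}≡4, 2^{4}≡16. Then 2^{6} = 2^{4+2} ≡ 16 × 4 ≡ 7 (mod 19)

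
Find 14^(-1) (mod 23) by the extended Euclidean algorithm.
Extended GCD: 14(5) + 23(-3) = 1. So 14^(-1) ≡ 5 (mod 23). Verify: 14 × 5 = 70 ≡ 1 (mod 23)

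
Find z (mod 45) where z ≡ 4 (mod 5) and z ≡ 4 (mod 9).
M = 5 × 9 = 45. M₁ = 9, y₁ ≡ 4 (mod 5). M₂ = 5, y₂ ≡ 2 (mod 9). z = 4×9×4 + 4×5×2 ≡ 4 (mod 45)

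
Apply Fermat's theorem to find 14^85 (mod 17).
By Fermat: 14^{16} ≡ 1 (mod 17). 85 = 5×16 + 5. So 14^{85} ≡ 14^{5} ≡ 12 (mod 17)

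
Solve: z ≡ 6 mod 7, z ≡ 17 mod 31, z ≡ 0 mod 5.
M = 7 × 31 × 5 = 1085. M₁ = 155, y₁ ≡ 1 mod 7. M₂ = 35, y₂ ≡ 8 mod 31. M₃ = 217, y₃ ≡ 3 mod 5. z = 6×155×1 + 17×35×8 + 0×217×3 ≡ 265 mod 1085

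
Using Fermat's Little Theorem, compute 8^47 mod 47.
By Fermat: 8^{46} ≡ 1 mod 47. So 8^{47} = 8^{46} · 8^{1} ≡ 8^{1} ≡ 8 mod 47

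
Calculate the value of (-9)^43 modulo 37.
Using Fermat: (-9)^{36} ≡ 1 (mod 37). 43 ≡ 7 (mod 36). So (-9)^{43} ≡ (-9)^{7} ≡ 21 (mod 37)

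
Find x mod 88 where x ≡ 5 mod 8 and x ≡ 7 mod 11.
M = 8 × 11 = 88. M₁ = 11, y₁ ≡ 3 mod 8. M₂ = 8, y₂ ≡ 7 mod 11. x = 5×11×3 + 7×8×7 ≡ 29 mod 88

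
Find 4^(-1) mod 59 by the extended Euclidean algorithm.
Extended GCD: 4(15) + 59(-1) = 1. So 4^(-1) ≡ 15 mod 59. Verify: 4 × 15 = 60 ≡ 1 mod 59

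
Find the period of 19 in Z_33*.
Powers of 19 mod 33: 19^1≡19, 19^2≡31, 19^3≡28, 19^4≡4, 19^5≡10, 19^6≡25, 19^7≡13, 19^8≡16, 19^9≡7, 19^10≡1. Order = 10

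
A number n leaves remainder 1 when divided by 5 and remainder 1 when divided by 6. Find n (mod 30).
M = 5 × 6 = 30. M₁ = 6, y₁ ≡ 1 (mod 5). M₂ = 5, y₂ ≡ 5 (mod 6). n = 1×6×1 + 1×5×5 ≡ 1 (mod 30)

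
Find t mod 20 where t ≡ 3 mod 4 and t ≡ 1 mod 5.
M = 4 × 5 = 20. M₁ = 5, y₁ ≡ 1 mod 4. M₂ = 4, y₂ ≡ 4 mod 5. t = 3×5×1 + 1×4×4 ≡ 11 mod 20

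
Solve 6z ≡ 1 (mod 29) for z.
Since 29 is prime, by Fermat 6^(-1) ≡ 6^{27} ≡ 5 (mod 29). Verify: 6 × 5 = 30 ≡ 1 (mod 29)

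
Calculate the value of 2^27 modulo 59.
By repeated squaring mod 59: 2^{1}≡2, 2^{2}≡4, 2^{4}≡16, 2^{8}≡20, 2^{16}≡46. Then 2^{27} = 2^{16+8+2+1} ≡ 46 × 20 × 4 × 2 ≡ 44 mod 59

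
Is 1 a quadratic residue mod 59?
By Euler's criterion: 1^{29} ≡ 1 (mod 59). Since this equals 1, 1 is a QR.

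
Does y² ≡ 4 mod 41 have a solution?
By Euler's criterion: 4^{20} ≡ 1 mod 41. Since this equals 1, 4 is a QR.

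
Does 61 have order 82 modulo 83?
61^{41} ≡ 1 mod 83 and 41 < 82, so ord_83(61) = 41 ≠ 82 and 61 is not a primitive root.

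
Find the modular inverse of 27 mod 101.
Since 101 is prime, by Fermat 27^(-1) ≡ 27^{99} ≡ 15 (mod 101). Verify: 27 × 15 = 405 ≡ 1 (mod 101)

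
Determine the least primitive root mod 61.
g = 2. Powers: [2, 4, 8, 16, 32, 3, 6, ...] generates all 60 non-zero residues.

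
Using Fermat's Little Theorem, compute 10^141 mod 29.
By Fermat: 10^{28} ≡ 1 (mod 29). 141 ≡ 1 (mod 28). So 10^{141} ≡ 10^{1} ≡ 10 (mod 29)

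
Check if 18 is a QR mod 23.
By Euler's criterion: 18^{11} ≡ 1 (mod 23). Since this equals 1, 18 is a QR.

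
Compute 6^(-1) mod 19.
Since 19 is prime, by Fermat 6^(-1) ≡ 6^{17} ≡ 16 mod 19. Verify: 6 × 16 = 96 ≡ 1 mod 19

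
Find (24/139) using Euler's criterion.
(24/139) = 24^{69} mod 139 = 1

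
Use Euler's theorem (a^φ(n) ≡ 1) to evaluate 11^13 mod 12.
By Euler: 11^{4} ≡ 1 mod 12 since gcd(11, 12) = 1. 13 = 3×4 + 1. So 11^{13} ≡ 11^{1} ≡ 11 mod 12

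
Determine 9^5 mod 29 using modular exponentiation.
By repeated squaring mod 29: 9^{1}≡9, 9^{2}≡23, 9^{4}≡7. Then 9^{5} = 9^{4+1} ≡ 7 × 9 ≡ 5 mod 29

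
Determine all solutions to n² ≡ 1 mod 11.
The square roots of 1 mod 11 are 1 and 10. Verify: 1² = 1 ≡ 1 mod 11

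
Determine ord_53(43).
Powers of 43 mod 53: 43^1≡43, 43^2≡47, 43^3≡7, 43^4≡36, 43^5≡11, 43^6≡49, 43^7≡40, 43^8≡24, 43^9≡25, 43^10≡15, 43^11≡9, 43^12≡16, 43^13≡52, 43^14≡10, 43^15≡6, 43^16≡46, 43^17≡17, 43^18≡42, 43^19≡4, 43^20≡13, 43^21≡29, 43^22≡28, 43^23≡38, 43^24≡44, 43^25≡37, 43^26≡1. ord_53(43) = 26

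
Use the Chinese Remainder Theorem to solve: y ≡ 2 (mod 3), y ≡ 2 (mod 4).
M = 3 × 4 = 12. M₁ = 4, y₁ ≡ 1 (mod 3). M₂ = 3, y₂ ≡ 3 (mod 4). y = 2×4×1 + 2×3×3 ≡ 2 (mod 12)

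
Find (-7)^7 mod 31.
By repeated squaring mod 31: (-7)^{1}≡24, (-7)^{2}≡18, (-7)^{4}≡14. Then (-7)^{7} = (-7)^{4+2+1} ≡ 14 × 18 × 24 ≡ 3 mod 31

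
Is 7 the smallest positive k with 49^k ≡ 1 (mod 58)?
Powers of 49 mod 58: 49^1≡49, 49^2≡23, 49^3≡25, 49^4≡7, 49^5≡53, 49^6≡45, 49^7≡1. First k with 49^k≡1 is k=7. Yes, ord_58(49) = 7.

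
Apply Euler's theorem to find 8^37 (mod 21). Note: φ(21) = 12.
By Euler: 8^{12} ≡ 1 (mod 21) since gcd(8, 21) = 1. 37 = 3×12 + 1. So 8^{37} ≡ 8^{1} ≡ 8 (mod 21)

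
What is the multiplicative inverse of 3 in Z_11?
Since 11 is prime, by Fermat 3^(-1) ≡ 3^{9} ≡ 4 mod 11. Verify: 3 × 4 = 12 ≡ 1 mod 11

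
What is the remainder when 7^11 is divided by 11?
Using Fermat: 7^{10} ≡ 1 mod 11. 11 ≡ 1 mod 10. So 7^{11} ≡ 7^{1} ≡ 7 mod 11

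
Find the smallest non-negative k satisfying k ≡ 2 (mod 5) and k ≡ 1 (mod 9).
M = 5 × 9 = 45. M₁ = 9, y₁ ≡ 4 (mod 5). M₂ = 5, y₂ ≡ 2 (mod 9). k = 2×9×4 + 1×5×2 ≡ 37 (mod 45)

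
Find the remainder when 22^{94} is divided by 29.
By Fermat: 22^{28} ≡ 1 mod 29. 94 = 3×28 + 10. So 22^{94} ≡ 22^{10} ≡ 24 mod 29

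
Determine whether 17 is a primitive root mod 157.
17^{39} ≡ 1 (mod 157) and 39 < 156, so ord_157(17) = 39 ≠ 156 and 17 is not a primitive root.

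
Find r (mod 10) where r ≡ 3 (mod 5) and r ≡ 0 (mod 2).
M = 5 × 2 = 10. M₁ = 2, y₁ ≡ 3 (mod 5). M₂ = 5, y₂ ≡ 1 (mod 2). r = 3×2×3 + 0×5×1 ≡ 8 (mod 10)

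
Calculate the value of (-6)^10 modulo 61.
By repeated squaring mod 61: (-6)^{1}≡55, (-6)^{2}≡36, (-6)^{4}≡15, (-6)^{8}≡42. Then (-6)^{10} = (-6)^{8+2} ≡ 42 × 36 ≡ 48 mod 61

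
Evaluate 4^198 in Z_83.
Using Fermat: 4^{82} ≡ 1 mod 83. 198 ≡ 34 mod 82. So 4^{198} ≡ 4^{34} ≡ 78 mod 83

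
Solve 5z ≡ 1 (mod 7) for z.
Since 7 is prime, by Fermat 5^(-1) ≡ 5^{5} ≡ 3 (mod 7). Verify: 5 × 3 = 15 ≡ 1 (mod 7)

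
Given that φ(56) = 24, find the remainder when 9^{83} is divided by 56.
By Euler: 9^{24} ≡ 1 (mod 56) since gcd(9, 56) = 1. 83 = 3×24 + 11. So 9^{83} ≡ 9^{11} ≡ 25 (mod 56)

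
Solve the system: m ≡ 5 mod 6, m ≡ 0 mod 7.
M = 6 × 7 = 42. M₁ = 7, y₁ ≡ 1 mod 6. M₂ = 6, y₂ ≡ 6 mod 7. m = 5×7×1 + 0×6×6 ≡ 35 mod 42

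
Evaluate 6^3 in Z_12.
6^{3} = 216 ≡ 0 (mod 12)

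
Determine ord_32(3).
Powers of 3 mod 32: 3^1≡3, 3^2≡9, 3^3≡27, 3^4≡17, 3^5≡19, 3^6≡25, 3^7≡11, 3^8≡1. So the order of 3 is 8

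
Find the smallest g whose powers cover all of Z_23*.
g = 5. For each prime q|22: 5^{11}≡22, 5^{2}≡2, none ≡ 1, so ord_23(5) = 22 and 5 is a primitive root.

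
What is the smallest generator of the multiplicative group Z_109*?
g = 6. For each prime q|108: 6^{54}≡108, 6^{36}≡63, none ≡ 1, so ord_109(6) = 108 and 6 is a primitive root.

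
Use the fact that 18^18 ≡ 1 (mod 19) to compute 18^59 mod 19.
By Fermat: 18^{18} ≡ 1 (mod 19). 59 = 3×18 + 5. So 18^{59} ≡ 18^{5} ≡ 18 (mod 19)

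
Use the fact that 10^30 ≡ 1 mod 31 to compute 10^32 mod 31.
By Fermat: 10^{30} ≡ 1 mod 31. So 10^{32} = 10^{30} · 10^{2} ≡ 10^{2} ≡ 7 mod 31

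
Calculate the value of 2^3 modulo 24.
2^{3} = 8 ≡ 8 (mod 24)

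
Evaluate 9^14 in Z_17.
By repeated squaring (mod 17): 9^{1}≡9, 9^{2}≡13, 9^{4}≡16, 9^{8}≡1. Then 9^{14} = 9^{8+4+2} ≡ 1 × 16 × 13 ≡ 4 (mod 17)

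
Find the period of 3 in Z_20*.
Powers of 3 mod 20: 3^1≡3, 3^2≡9, 3^3≡7, 3^4≡1. ord_20(3) = 4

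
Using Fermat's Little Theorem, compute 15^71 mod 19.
By Fermat: 15^{18} ≡ 1 mod 19. 71 = 3×18 + 17. So 15^{71} ≡ 15^{17} ≡ 14 mod 19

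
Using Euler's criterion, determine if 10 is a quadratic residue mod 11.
By Euler's criterion: 10^{5} ≡ 10 mod 11. Since this equals -1 (≡ 10), 10 is not a QR.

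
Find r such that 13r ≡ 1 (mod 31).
Since 31 is prime, by Fermat 13^(-1) ≡ 13^{29} ≡ 12 (mod 31). Verify: 13 × 12 = 156 ≡ 1 (mod 31)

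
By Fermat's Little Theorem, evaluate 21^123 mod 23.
By Fermat: 21^{22} ≡ 1 mod 23. 123 = 5×22 + 13. So 21^{123} ≡ 21^{13} ≡ 19 mod 23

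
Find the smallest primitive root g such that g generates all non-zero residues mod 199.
g = 3. For each prime q|198: 3^{99}≡198, 3^{66}≡106, 3^{18}≡125, none ≡ 1, so ord_199(3) = 198 and 3 is a primitive root.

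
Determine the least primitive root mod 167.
g = 5. Powers: [5, 25, 125, 124, 119, 94, 136, 12, 60, 133, ...] generates all 166 non-zero residues.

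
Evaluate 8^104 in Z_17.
Using Fermat: 8^{16} ≡ 1 mod 17. 104 ≡ 8 mod 16. So 8^{104} ≡ 8^{8} ≡ 1 mod 17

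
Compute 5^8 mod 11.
By repeated squaring mod 11: 5^{1}≡5, 5^{2}≡3, 5^{4}≡9, 5^{8}≡4. So 5^{8} ≡ 4 mod 11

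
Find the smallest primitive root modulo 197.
g = 2. Powers: [2, 4, 8, 16, 32, 64, 128, 59, 118, ...] generates all 196 non-zero residues.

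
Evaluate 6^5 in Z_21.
By repeated squaring (mod 21): 6^{1}≡6, 6^{2}≡15, 6^{4}≡15. Then 6^{5} = 6^{4+1} ≡ 15 × 6 ≡ 6 (mod 21)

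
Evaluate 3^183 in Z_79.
Using Fermat: 3^{78} ≡ 1 (mod 79). 183 ≡ 27 (mod 78). So 3^{183} ≡ 3^{27} ≡ 69 (mod 79)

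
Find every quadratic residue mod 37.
Quadratic residues modulo 37: {1, 3, 4, 7, 9, 10, 11, 12, 16, 21, 25, 26, 27, 28, 30, 33, 34, 36}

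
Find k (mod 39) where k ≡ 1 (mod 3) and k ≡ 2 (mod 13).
M = 3 × 13 = 39. M₁ = 13, y₁ ≡ 1 (mod 3). M₂ = 3, y₂ ≡ 9 (mod 13). k = 1×13×1 + 2×3×9 ≡ 28 (mod 39)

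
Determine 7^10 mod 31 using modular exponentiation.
By repeated squaring mod 31: 7^{1}≡7, 7^{2}≡18, 7^{4}≡14, 7^{8}≡10. Then 7^{10} = 7^{8+2} ≡ 10 × 18 ≡ 25 mod 31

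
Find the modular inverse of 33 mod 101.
Since 101 is prime, by Fermat 33^(-1) ≡ 33^{99} ≡ 49 (mod 101). Verify: 33 × 49 = 1617 ≡ 1 (mod 101)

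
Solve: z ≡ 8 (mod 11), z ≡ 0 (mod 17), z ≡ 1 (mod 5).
M = 11 × 17 × 5 = 935. M₁ = 85, y₁ ≡ 7 (mod 11). M₂ = 55, y₂ ≡ 13 (mod 17). M₃ = 187, y₃ ≡ 3 (mod 5). z = 8×85×7 + 0×55×13 + 1×187×3 ≡ 646 (mod 935)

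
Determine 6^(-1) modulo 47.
Since 47 is prime, by Fermat 6^(-1) ≡ 6^{45} ≡ 8 mod 47. Verify: 6 × 8 = 48 ≡ 1 mod 47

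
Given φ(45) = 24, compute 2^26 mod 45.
By Euler: 2^{24} ≡ 1 mod 45 since gcd(2, 45) = 1. 26 = 1×24 + 2. So 2^{26} ≡ 2^{2} ≡ 4 mod 45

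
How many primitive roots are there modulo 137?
There are φ(137-1) = φ(136) = 64 primitive roots modulo 137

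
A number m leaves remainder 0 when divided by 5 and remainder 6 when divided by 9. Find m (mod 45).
M = 5 × 9 = 45. M₁ = 9, y₁ ≡ 4 (mod 5). M₂ = 5, y₂ ≡ 2 (mod 9). m = 0×9×4 + 6×5×2 ≡ 15 (mod 45)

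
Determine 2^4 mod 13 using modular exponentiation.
2^{4} = 16 ≡ 3 (mod 13)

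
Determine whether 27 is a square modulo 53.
By Euler's criterion: 27^{26} ≡ 52 mod 53. Since this equals -1 (≡ 52), 27 is not a QR.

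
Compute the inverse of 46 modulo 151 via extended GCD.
Extended GCD: 46(23) + 151(-7) = 1. So 46^(-1) ≡ 23 (mod 151). Verify: 46 × 23 = 1058 ≡ 1 (mod 151)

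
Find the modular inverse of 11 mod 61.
Since 61 is prime, by Fermat 11^(-1) ≡ 11^{59} ≡ 50 (mod 61). Verify: 11 × 50 = 550 ≡ 1 (mod 61)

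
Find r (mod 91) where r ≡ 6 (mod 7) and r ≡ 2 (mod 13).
M = 7 × 13 = 91. M₁ = 13, y₁ ≡ 6 (mod 7). M₂ = 7, y₂ ≡ 2 (mod 13). r = 6×13×6 + 2×7×2 ≡ 41 (mod 91)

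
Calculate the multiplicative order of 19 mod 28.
Powers of 19 mod 28: 19^1≡19, 19^2≡25, 19^3≡27, 19^4≡9, 19^5≡3, 19^6≡1. So the order of 19 is 6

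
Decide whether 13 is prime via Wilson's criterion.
(12)! mod 13 = 12. Since 12 ≡ -1 (mod 13), 13 is prime.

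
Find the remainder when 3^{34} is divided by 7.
By Fermat: 3^{6} ≡ 1 mod 7. 34 = 5×6 + 4. So 3^{34} ≡ 3^{4} ≡ 4 mod 7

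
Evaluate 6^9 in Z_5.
Using Fermat: 6^{4} ≡ 1 (mod 5). 9 ≡ 1 (mod 4). So 6^{9} ≡ 6^{1} ≡ 1 (mod 5)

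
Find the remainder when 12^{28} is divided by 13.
By Fermat: 12^{12} ≡ 1 (mod 13). 28 = 2×12 + 4. So 12^{28} ≡ 12^{4} ≡ 1 (mod 13)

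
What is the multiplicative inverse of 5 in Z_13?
Since 13 is prime, by Fermat 5^(-1) ≡ 5^{11} ≡ 8 mod 13. Verify: 5 × 8 = 40 ≡ 1 mod 13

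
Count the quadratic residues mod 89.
Exactly half the non-zero residues mod a prime are QRs: (89-1)/2 = 44.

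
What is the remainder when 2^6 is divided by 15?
By repeated squaring (mod 15): 2^{1}≡2, 2^{2}≡4, 2^{4}≡1. Then 2^{6} = 2^{4+2} ≡ 1 × 4 ≡ 4 (mod 15)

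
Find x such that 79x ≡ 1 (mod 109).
Since 109 is prime, by Fermat 79^(-1) ≡ 79^{107} ≡ 69 (mod 109). Verify: 79 × 69 = 5451 ≡ 1 (mod 109)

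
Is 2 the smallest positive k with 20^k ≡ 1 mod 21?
Powers of 20 mod 21: 20^1≡20, 20^2≡1. First k with 20^k≡1 is k=2. Yes, ord_21(20) = 2.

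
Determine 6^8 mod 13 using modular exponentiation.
By repeated squaring mod 13: 6^{1}≡6, 6^{2}≡10, 6^{4}≡9, 6^{8}≡3. So 6^{8} ≡ 3 mod 13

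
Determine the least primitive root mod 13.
g = 2. Powers: [2, 4, 8, 3, 6, 12, 11, 9, ...] generates all 12 non-zero residues.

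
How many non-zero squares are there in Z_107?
The squaring map on Z_107* is 2-to-1, so there are (106)/2 = 53 QRs.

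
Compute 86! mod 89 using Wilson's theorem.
(88)! = (86)! × (87) × (88) ≡ -1 mod 89. So (86)! ≡ -1 × [(88)(87)]^(-1) ≡ 44 mod 89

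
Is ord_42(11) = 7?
Powers of 11 mod 42: 11^1≡11, 11^2≡37, 11^3≡29, 11^4≡25, 11^5≡23, 11^6≡1. Already 11^6≡1, so the order is 6 < 7. No, the actual order is 6.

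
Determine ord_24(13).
Powers of 13 mod 24: 13^1≡13, 13^2≡1. So the order of 13 is 2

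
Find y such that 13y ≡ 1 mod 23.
Since 23 is prime, by Fermat 13^(-1) ≡ 13^{21} ≡ 16 mod 23. Verify: 13 × 16 = 208 ≡ 1 mod 23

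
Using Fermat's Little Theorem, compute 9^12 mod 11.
By Fermat: 9^{10} ≡ 1 (mod 11). So 9^{12} = 9^{10} · 9^{2} ≡ 9^{2} ≡ 4 (mod 11)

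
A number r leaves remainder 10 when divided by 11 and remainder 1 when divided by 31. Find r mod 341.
M = 11 × 31 = 341. M₁ = 31, y₁ ≡ 5 mod 11. M₂ = 11, y₂ ≡ 17 mod 31. r = 10×31×5 + 1×11×17 ≡ 32 mod 341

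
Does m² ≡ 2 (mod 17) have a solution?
By Euler's criterion: 2^{8} ≡ 1 (mod 17). Since this equals 1, 2 is a QR.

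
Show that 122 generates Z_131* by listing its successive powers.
122^1, 122^2, ..., 122^{130} mod 131: [122, 81, 57, 11, 32, 105, 103, 121, 90, 107, 85, 21, 73, 129, 18, 100, 17, 109, 67, 52, 56, 20, 82, 48, 92, 89, 116, 4, 95, 62, 97, 44, 128, 27, 19, 91, 98, 35, 78, 84, 30, 123, 72, 7, 68, 43, 6, 77, 93, 80, 66, 61, 106, 94, 71, 16, 118, 117, 126, 45, 119, 108, 76, 102, 130, 9, 50, 74, 120, 99, 26, 28, 10, 41, 24, 46, 110, 58, 2, 113, 31, 114, 22, 64, 79, 75, 111, 49, 83, 39, 42, 15, 127, 36, 69, 34, 87, 3, 104, 112, 40, 33, 96, 53, 47, 101, 8, 59, 124, 63, 88, 125, 54, 38, 51, 65, 70, 25, 37, 60, 115, 13, 14, 5, 86, 12, 23, 55, 29, 1]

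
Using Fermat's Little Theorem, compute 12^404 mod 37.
By Fermat: 12^{36} ≡ 1 (mod 37). 404 ≡ 8 (mod 36). So 12^{404} ≡ 12^{8} ≡ 34 (mod 37)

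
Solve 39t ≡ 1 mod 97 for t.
Since 97 is prime, by Fermat 39^(-1) ≡ 39^{95} ≡ 5 mod 97. Verify: 39 × 5 = 195 ≡ 1 mod 97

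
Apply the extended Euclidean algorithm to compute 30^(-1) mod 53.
Extended GCD: 30(23) + 53(-13) = 1. So 30^(-1) ≡ 23 (mod 53). Verify: 30 × 23 = 690 ≡ 1 (mod 53)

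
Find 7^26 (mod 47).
By repeated squaring (mod 47): 7^{1}≡7, 7^{2}≡2, 7^{4}≡4, 7^{8}≡16, 7^{16}≡21. Then 7^{26} = 7^{16+8+2} ≡ 21 × 16 × 2 ≡ 14 (mod 47)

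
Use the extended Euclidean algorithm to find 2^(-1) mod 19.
Extended GCD: 2(-9) + 19(1) = 1. So 2^(-1) ≡ -9 ≡ 10 mod 19. Verify: 2 × 10 = 20 ≡ 1 mod 19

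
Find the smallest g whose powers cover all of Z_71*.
g = 7. Powers: [7, 49, 59, 58, 51, 2, 14, 27, ...] generates all 70 non-zero residues.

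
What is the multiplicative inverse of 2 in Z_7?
Since 7 is prime, by Fermat 2^(-1) ≡ 2^{5} ≡ 4 (mod 7). Verify: 2 × 4 = 8 ≡ 1 (mod 7)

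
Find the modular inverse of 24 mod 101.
Since 101 is prime, by Fermat 24^(-1) ≡ 24^{99} ≡ 80 (mod 101). Verify: 24 × 80 = 1920 ≡ 1 (mod 101)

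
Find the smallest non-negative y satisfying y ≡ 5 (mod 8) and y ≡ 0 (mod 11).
M = 8 × 11 = 88. M₁ = 11, y₁ ≡ 3 (mod 8). M₂ = 8, y₂ ≡ 7 (mod 11). y = 5×11×3 + 0×8×7 ≡ 77 (mod 88)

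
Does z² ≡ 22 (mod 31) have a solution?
By Euler's criterion: 22^{15} ≡ 30 (mod 31). Since this equals -1 (≡ 30), 22 is not a QR.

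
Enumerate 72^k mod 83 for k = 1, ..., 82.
72^1, 72^2, ..., 72^{82} mod 83: [72, 38, 80, 33, 52, 9, 67, 10, 56, 48, 53, 81, 22, 7, 6, 17, 62, 65, 32, 63, 54, 70, 60, 4, 39, 69, 71, 49, 42, 36, 19, 40, 58, 26, 46, 75, 5, 28, 24, 68, 82, 11, 45, 3, 50, 31, 74, 16, 73, 27, 35, 30, 2, 61, 76, 77, 66, 21, 18, 51, 20, 29, 13, 23, 79, 44, 14, 12, 34, 41, 47, 64, 43, 25, 57, 37, 8, 78, 55, 59, 15, 1]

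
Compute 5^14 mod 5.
By repeated squaring mod 5: 5^{1}≡0, 5^{2}≡0, 5^{4}≡0, 5^{8}≡0. Then 5^{14} = 5^{8+4+2} ≡ 0 × 0 × 0 ≡ 0 mod 5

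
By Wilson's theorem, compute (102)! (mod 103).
By Wilson's theorem, (102)! ≡ -1 ≡ 102 (mod 103)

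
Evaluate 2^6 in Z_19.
By repeated squaring mod 19: 2^{1}≡2, 2^{2}≡4, 2^{4}≡16. Then 2^{6} = 2^{4+2} ≡ 16 × 4 ≡ 7 mod 19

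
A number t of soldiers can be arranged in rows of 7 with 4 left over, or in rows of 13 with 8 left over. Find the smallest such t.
M = 7 × 13 = 91. M₁ = 13, y₁ ≡ 6 mod 7. M₂ = 7, y₂ ≡ 2 mod 13. t = 4×13×6 + 8×7×2 ≡ 60 mod 91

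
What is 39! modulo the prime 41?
(40)! = (39)! × (40) ≡ -1 (mod 41). So (39)! ≡ -1 × (40)^(-1) ≡ (-1)×(-1) = 1 (mod 41)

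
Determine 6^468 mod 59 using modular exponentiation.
Using Fermat: 6^{58} ≡ 1 mod 59. 468 ≡ 4 mod 58. So 6^{468} ≡ 6^{4} ≡ 57 mod 59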